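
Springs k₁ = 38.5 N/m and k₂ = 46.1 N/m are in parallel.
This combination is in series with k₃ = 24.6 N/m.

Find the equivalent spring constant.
k₁₂ = k₁ + k₂ = 84.6 N/m (parallel)
1/k_eq = 1/k₁₂ + 1/k₃ → k_eq = 19.06 N/m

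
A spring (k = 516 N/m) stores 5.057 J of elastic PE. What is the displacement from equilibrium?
PE = ½kx² → x = √(2PE/k) = √(2×5.057/516) = 0.14 m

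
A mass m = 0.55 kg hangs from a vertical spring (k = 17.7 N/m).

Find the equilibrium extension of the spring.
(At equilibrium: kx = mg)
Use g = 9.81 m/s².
x_eq = mg/k = 0.55×9.81/17.7 = 0.3048 m = 30.48 cm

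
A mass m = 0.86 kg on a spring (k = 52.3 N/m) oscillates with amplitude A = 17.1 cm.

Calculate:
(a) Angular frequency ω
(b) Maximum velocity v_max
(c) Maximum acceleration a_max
ω = √(k/m) = √(52.3/0.86) = 7.798 rad/s
v_max = ωA = 7.798×0.171 = 1.334 m/s
a_max = ω²A = 7.798²×0.171 = 10.4 m/s²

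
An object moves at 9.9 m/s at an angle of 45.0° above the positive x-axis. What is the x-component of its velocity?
vₓ = v cos(θ) = 9.9 × cos(45.0°) = 7.0 m/s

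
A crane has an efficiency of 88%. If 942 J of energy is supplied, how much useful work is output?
W_out = η × W_in = 0.88 × 942 = 828.96 J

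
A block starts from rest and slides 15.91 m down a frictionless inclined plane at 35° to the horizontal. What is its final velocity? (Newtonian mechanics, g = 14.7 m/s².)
a = g sin(θ) = 14.7 × sin(35°) = 8.43 m/s²
v = √(2ad) = √(2 × 8.43 × 15.91) = 16.38 m/s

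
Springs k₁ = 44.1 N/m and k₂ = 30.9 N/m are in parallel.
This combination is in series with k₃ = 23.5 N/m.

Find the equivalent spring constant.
k₁₂ = k₁ + k₂ = 75 N/m (parallel)
1/k_eq = 1/k₁₂ + 1/k₃ → k_eq = 17.89 N/m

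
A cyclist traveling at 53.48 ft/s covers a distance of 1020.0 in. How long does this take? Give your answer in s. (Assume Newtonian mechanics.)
t = d/v (with unit conversion) = 1.589 s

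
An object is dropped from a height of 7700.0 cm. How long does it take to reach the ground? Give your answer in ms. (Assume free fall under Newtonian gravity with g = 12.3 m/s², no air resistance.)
t = √(2h/g) (with unit conversion) = 3538.0 ms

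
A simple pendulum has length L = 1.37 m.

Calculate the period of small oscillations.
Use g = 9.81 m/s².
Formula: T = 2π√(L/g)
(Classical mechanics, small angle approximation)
T = 2π√(L/g) = 2π√(1.37/9.81) = 2.348 s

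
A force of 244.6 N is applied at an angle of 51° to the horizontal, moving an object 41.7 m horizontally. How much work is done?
W = Fd cosθ = 244.6×41.7×cos(51°) = 6419.0 J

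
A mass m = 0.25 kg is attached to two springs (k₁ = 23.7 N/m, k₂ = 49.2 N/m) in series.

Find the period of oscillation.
k_eq = k₁k₂/(k₁+k₂) = 16 N/m
T = 2π√(m/k_eq) = 2π√(0.25/16) = 0.7855 s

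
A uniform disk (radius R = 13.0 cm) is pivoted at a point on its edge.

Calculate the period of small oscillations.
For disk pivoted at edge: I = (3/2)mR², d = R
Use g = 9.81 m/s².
I/m = (3/2)R² = 0.02535 m²; d = R = 0.13 m
T = 2π√((3/2)R²/(gR)) = 2π√(3R/(2g)) = 0.8859 s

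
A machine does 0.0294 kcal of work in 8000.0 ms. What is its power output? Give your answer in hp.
P = W/t = 123 J / 8 s = 15.38 W = 0.02062 hp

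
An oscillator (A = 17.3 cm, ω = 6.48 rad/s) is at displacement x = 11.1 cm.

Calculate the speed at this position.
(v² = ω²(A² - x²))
v = ω√(A² − x²) = 6.48×√(0.173² − 0.111²) = 0.8599 m/s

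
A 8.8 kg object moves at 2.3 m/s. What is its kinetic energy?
KE = ½mv² = ½×8.8×2.3² = 23.276 J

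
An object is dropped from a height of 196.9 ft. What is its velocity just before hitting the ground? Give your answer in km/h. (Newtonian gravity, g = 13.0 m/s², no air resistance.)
v = √(2gh) (with unit conversion) = 142.2 km/h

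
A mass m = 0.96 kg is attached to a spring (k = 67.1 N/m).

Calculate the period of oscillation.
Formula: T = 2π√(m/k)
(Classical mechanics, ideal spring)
T = 2π√(m/k) = 2π√(0.96/67.1) = 0.7515 s; f = 1/T = 1.331 Hz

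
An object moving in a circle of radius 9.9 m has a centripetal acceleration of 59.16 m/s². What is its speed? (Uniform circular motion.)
v = √(a_c × r) = √(59.16 × 9.9) = 24.2 m/s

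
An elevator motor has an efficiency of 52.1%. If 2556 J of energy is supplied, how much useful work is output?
W_out = η × W_in = 0.521 × 2556 = 1331.7 J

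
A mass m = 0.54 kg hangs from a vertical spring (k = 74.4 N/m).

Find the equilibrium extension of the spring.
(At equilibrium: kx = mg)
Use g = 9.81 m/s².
x_eq = mg/k = 0.54×9.81/74.4 = 0.0712 m = 7.12 cm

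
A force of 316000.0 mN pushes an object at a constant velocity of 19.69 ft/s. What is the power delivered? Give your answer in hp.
P = Fv = 316 N × 6.002 m/s = 1896 W = 2.543 hp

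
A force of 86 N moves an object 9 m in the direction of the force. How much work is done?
W = Fd = 86×9 = 774.0 J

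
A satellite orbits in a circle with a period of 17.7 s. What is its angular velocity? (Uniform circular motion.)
ω = 2π/T = 2π/17.7 = 0.355 rad/s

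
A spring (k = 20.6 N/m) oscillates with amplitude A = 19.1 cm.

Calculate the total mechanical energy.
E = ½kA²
E = ½kA² = ½×20.6×(0.191)² = 0.3758 J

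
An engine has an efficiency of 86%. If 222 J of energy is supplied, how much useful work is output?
W_out = η × W_in = 0.86 × 222 = 190.92 J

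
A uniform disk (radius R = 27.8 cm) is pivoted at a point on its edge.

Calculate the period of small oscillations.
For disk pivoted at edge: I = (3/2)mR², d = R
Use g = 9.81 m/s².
I/m = (3/2)R² = 0.1159 m²; d = R = 0.278 m
T = 2π√((3/2)R²/(gR)) = 2π√(3R/(2g)) = 1.295 s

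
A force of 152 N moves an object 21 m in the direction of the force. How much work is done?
W = Fd = 152×21 = 3192.0 J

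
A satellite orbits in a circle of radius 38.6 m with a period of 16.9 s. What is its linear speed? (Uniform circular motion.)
v = 2πr/T = 2π×38.6/16.9 = 14.35 m/s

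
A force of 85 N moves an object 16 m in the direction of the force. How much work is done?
W = Fd = 85×16 = 1360.0 J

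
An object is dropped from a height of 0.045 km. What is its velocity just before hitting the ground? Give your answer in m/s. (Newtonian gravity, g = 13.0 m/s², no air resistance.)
v = √(2gh) (with unit conversion) = 34.21 m/s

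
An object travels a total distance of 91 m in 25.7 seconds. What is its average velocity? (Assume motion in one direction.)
v_avg = Δd / Δt = 91 / 25.7 = 3.54 m/s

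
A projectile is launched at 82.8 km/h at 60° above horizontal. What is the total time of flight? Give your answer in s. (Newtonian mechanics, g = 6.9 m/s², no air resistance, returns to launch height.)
T = 2v₀sin(θ)/g (with unit conversion) = 5.774 s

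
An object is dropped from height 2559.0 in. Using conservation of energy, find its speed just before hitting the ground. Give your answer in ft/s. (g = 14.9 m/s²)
mgh = ½mv² → v = √(2gh) = √(2×14.9×65) = 44.01 m/s = 144.4 ft/s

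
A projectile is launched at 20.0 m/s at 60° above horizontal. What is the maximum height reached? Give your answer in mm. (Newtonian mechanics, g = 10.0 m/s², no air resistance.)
H = v₀²sin²(θ)/(2g) (with unit conversion) = 15000.0 mm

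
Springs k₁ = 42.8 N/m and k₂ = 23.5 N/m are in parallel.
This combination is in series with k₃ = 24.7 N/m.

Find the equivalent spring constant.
k₁₂ = k₁ + k₂ = 66.3 N/m (parallel)
1/k_eq = 1/k₁₂ + 1/k₃ → k_eq = 18 N/m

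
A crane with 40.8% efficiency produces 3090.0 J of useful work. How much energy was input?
W_in = W_out/η = 3090.0/0.408 = 7573.5 J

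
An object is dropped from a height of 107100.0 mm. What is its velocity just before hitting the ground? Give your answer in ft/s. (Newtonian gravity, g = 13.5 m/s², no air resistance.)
v = √(2gh) (with unit conversion) = 176.4 ft/s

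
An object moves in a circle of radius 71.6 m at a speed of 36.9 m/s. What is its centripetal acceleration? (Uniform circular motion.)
a_c = v²/r = 36.9²/71.6 = 1361.61/71.6 = 19.02 m/s²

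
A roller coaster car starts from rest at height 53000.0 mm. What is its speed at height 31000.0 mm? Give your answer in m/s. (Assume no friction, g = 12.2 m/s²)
mgh₁ = ½mv₂² + mgh₂ → v₂ = √(2g(h₁−h₂)) = √(2×12.2×(53−31)) = 23.17 m/s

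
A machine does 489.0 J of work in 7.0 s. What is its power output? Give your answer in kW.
P = W/t = 489 J / 7 s = 69.86 W = 0.06986 kW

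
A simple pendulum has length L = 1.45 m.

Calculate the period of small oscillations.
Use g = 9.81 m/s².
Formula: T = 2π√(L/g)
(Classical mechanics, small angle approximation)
T = 2π√(L/g) = 2π√(1.45/9.81) = 2.416 s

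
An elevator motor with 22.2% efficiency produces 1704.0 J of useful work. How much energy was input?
W_in = W_out/η = 1704.0/0.222 = 7675.7 J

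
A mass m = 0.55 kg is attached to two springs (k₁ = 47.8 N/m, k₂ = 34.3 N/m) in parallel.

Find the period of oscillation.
k_eq = k₁+k₂ = 82.1 N/m
T = 2π√(m/k_eq) = 2π√(0.55/82.1) = 0.5143 s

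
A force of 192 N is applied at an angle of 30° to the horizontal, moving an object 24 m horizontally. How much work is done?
W = Fd cosθ = 192×24×cos(30°) = 3990.6 J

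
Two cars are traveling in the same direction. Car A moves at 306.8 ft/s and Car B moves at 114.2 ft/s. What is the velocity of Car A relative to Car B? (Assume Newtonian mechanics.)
v_rel = v_A - v_B = 306.8 - 114.2 = 192.6 ft/s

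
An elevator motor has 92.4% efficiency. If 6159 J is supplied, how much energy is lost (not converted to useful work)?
W_out = η × W_in = 0.924×6159 = 5690.9 J
W_lost = W_in − W_out = 6159 − 5690.9 = 468.08 J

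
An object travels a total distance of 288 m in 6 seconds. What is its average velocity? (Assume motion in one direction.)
v_avg = Δd / Δt = 288 / 6 = 48.0 m/s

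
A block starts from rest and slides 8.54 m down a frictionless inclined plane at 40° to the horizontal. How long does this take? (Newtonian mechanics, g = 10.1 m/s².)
a = g sin(θ) = 10.1 × sin(40°) = 6.49 m/s²
t = √(2d/a) = √(2 × 8.54 / 6.49) = 1.62 s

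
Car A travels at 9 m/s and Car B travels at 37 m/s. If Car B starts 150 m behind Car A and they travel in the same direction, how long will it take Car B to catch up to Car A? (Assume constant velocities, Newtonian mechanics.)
Relative speed: v_rel = 37 - 9 = 28 m/s
Time to catch: t = d₀/v_rel = 150/28 = 5.36 s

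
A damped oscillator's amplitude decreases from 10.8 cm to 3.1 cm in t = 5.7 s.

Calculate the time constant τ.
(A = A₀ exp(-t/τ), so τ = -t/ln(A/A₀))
A/A₀ = 3.1/10.8 = 0.287; ln(A/A₀) = -1.248
τ = −t/ln(A/A₀) = −5.7/-1.248 = 4.567 s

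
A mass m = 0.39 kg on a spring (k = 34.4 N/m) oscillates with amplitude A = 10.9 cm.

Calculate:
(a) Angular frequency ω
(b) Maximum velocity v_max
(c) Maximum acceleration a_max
ω = √(k/m) = √(34.4/0.39) = 9.392 rad/s
v_max = ωA = 9.392×0.109 = 1.024 m/s
a_max = ω²A = 9.392²×0.109 = 9.614 m/s²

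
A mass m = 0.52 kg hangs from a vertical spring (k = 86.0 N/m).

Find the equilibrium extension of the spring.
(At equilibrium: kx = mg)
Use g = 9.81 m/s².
x_eq = mg/k = 0.52×9.81/86.0 = 0.05932 m = 5.932 cm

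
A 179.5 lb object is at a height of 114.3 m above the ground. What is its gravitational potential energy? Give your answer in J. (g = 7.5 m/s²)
PE = mgh = 81.42 kg × 7.5 m/s² × 114.3 m = 6.98e+04 J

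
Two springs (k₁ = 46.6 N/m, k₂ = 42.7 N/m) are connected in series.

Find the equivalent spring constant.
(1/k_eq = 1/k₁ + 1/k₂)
1/k_eq = 1/46.6 + 1/42.7 = 0.044878; k_eq = 22.28 N/m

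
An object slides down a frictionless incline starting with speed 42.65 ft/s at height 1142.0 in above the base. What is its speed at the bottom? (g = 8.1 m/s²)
½mv₀² + mgh = ½mv² → v = √(v₀² + 2gh) = √(13² + 2×8.1×29.01) = 25.28 m/s = 82.93 ft/s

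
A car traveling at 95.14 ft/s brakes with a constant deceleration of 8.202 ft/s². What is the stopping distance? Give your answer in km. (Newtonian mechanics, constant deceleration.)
d = v₀² / (2a) (with unit conversion) = 0.1682 km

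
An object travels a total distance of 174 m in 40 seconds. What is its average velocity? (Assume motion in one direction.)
v_avg = Δd / Δt = 174 / 40 = 4.35 m/s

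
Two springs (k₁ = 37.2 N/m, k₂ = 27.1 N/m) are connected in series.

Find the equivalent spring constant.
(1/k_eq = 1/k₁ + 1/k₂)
1/k_eq = 1/37.2 + 1/27.1 = 0.063782; k_eq = 15.68 N/m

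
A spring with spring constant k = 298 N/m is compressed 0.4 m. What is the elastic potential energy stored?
PE = ½kx² = ½×298×0.4² = 23.84 J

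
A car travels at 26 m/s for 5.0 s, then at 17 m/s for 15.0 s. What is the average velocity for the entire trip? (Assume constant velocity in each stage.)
d₁ = v₁t₁ = 26 × 5.0 = 130 m
d₂ = v₂t₂ = 17 × 15.0 = 255 m
d_total = 385.0 m, t_total = 20 s
v_avg = d_total/t_total = 385.0/20 = 19.25 m/s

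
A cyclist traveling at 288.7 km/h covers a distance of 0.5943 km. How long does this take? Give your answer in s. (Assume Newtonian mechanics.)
t = d/v (with unit conversion) = 7.411 s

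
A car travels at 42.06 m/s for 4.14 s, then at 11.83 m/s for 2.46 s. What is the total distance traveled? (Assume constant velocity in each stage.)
d₁ = v₁t₁ = 42.06 × 4.14 = 174.128 m
d₂ = v₂t₂ = 11.83 × 2.46 = 29.1018 m
d_total = 174.128 + 29.1018 = 203.23 m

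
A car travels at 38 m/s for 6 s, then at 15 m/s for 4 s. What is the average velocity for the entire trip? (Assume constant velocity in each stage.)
d₁ = v₁t₁ = 38 × 6 = 228 m
d₂ = v₂t₂ = 15 × 4 = 60 m
d_total = 288 m, t_total = 10 s
v_avg = d_total/t_total = 288/10 = 28.8 m/s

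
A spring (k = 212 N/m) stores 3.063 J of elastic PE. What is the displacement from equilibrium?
PE = ½kx² → x = √(2PE/k) = √(2×3.063/212) = 0.17 m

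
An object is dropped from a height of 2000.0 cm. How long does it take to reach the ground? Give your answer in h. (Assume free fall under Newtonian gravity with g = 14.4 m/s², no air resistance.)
t = √(2h/g) (with unit conversion) = 0.000463 h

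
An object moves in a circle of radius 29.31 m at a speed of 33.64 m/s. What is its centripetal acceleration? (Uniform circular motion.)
a_c = v²/r = 33.64²/29.31 = 1131.65/29.31 = 38.61 m/s²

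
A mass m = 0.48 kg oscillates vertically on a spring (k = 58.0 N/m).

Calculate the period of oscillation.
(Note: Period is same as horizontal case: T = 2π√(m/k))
T = 2π√(m/k) = 2π√(0.48/58.0) = 0.5716 s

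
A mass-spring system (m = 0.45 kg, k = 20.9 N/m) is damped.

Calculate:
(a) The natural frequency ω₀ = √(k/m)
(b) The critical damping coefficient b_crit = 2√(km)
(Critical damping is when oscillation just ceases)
ω₀ = √(k/m) = √(20.9/0.45) = 6.815 rad/s
b_crit = 2√(km) = 2√(20.9×0.45) = 6.134 kg/s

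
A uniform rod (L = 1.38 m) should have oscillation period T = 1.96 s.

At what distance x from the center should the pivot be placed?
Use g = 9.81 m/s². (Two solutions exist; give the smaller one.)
T = 2π√((L²/12 + x²)/(gx)). Let c = T²g/(4π²) = 0.9546.
x² − cx + L²/12 = 0 → x = (c − √(c² − L²/3))/2 = 0.2144 m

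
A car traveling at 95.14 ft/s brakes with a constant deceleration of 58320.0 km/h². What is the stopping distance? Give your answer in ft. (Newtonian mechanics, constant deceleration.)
d = v₀² / (2a) (with unit conversion) = 306.5 ft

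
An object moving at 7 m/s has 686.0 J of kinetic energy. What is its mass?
KE = ½mv² → m = 2KE/v² = 2×686.0/7² = 28.0 kg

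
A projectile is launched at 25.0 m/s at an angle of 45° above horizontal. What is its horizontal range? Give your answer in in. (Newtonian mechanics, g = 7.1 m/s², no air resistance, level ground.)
R = v₀² sin(2θ) / g (with unit conversion) = 3466.0 in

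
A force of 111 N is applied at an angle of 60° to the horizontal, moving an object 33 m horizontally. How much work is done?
W = Fd cosθ = 111×33×cos(60°) = 1831.5 J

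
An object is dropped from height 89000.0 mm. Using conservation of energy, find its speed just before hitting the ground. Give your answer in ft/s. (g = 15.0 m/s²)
mgh = ½mv² → v = √(2gh) = √(2×15.0×89) = 51.67 m/s = 169.5 ft/s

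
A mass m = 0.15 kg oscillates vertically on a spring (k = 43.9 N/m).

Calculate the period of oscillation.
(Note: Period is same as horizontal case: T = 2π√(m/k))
T = 2π√(m/k) = 2π√(0.15/43.9) = 0.3673 s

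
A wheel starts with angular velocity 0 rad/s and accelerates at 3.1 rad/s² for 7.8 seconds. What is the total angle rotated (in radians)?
θ = ω₀t + ½αt² = 0×7.8 + ½×3.1×7.8² = 94.3 rad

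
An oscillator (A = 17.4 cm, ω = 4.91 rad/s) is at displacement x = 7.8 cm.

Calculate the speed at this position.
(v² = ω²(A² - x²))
v = ω√(A² − x²) = 4.91×√(0.174² − 0.078²) = 0.7637 m/s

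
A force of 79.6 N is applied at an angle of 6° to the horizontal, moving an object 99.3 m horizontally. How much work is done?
W = Fd cosθ = 79.6×99.3×cos(6°) = 7861.0 J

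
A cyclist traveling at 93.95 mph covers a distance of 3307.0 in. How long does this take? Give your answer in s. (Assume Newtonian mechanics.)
t = d/v (with unit conversion) = 2.0 s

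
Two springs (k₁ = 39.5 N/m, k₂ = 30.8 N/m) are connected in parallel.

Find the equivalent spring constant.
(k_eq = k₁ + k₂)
k_eq = k₁ + k₂ = 39.5 + 30.8 = 70.3 N/m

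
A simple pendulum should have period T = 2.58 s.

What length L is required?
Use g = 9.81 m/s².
T = 2π√(L/g) → L = g(T/2π)² = 9.81×(2.58/2π)² = 1.654 m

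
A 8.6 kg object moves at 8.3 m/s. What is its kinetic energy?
KE = ½mv² = ½×8.6×8.3² = 296.227 J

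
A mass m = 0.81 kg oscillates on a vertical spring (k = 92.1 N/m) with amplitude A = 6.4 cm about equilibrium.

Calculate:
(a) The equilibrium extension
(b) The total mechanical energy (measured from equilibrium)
x_eq = mg/k = 0.81×9.81/92.1 = 0.08628 m = 8.628 cm
E = ½kA² = ½×92.1×(0.064)² = 0.1886 J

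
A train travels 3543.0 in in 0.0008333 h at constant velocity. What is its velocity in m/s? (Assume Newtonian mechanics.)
v = d/t (with unit conversion) = 30.0 m/s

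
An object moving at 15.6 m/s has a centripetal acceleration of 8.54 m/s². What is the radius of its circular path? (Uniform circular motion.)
r = v²/a_c = 15.6²/8.54 = 28.5 m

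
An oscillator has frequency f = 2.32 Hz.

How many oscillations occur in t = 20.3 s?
n = f×t = 2.32×20.3 = 47.1 oscillations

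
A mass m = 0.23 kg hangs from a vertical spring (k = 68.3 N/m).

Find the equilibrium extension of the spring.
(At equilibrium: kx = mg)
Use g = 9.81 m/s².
x_eq = mg/k = 0.23×9.81/68.3 = 0.03304 m = 3.304 cm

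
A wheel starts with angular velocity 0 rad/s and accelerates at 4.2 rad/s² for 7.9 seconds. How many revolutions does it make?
θ = ω₀t + ½αt² = 0×7.9 + ½×4.2×7.9² = 131.06 rad
Revolutions = θ/(2π) = 131.06/(2π) = 20.86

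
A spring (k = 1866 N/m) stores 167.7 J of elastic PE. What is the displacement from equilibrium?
PE = ½kx² → x = √(2PE/k) = √(2×167.7/1866) = 0.424 m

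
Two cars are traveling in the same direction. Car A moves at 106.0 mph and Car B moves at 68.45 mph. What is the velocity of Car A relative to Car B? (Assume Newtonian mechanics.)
v_rel = v_A - v_B = 106.0 - 68.45 = 37.55 mph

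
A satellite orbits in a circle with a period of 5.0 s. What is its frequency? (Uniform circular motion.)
f = 1/T = 1/5.0 = 0.2 Hz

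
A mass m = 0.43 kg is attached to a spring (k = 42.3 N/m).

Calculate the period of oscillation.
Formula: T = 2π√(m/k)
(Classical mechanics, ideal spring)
T = 2π√(m/k) = 2π√(0.43/42.3) = 0.6335 s; f = 1/T = 1.579 Hz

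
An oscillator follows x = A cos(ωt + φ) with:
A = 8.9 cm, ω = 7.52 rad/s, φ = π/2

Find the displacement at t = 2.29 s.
x = A cos(ωt + φ) = 8.9×cos(7.52×2.29 + π/2) = 8.885 cm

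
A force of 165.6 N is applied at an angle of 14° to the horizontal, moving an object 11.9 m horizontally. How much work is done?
W = Fd cosθ = 165.6×11.9×cos(14°) = 1912.1 J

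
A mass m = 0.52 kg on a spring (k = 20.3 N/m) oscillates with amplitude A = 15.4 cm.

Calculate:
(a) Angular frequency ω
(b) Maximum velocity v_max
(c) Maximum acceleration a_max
ω = √(k/m) = √(20.3/0.52) = 6.248 rad/s
v_max = ωA = 6.248×0.154 = 0.9622 m/s
a_max = ω²A = 6.248²×0.154 = 6.012 m/s²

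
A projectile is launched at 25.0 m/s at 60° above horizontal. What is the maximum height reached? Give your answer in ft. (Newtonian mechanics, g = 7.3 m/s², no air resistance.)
H = v₀²sin²(θ)/(2g) (with unit conversion) = 105.3 ft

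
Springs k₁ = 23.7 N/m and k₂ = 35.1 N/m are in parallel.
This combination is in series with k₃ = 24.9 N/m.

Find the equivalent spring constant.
k₁₂ = k₁ + k₂ = 58.8 N/m (parallel)
1/k_eq = 1/k₁₂ + 1/k₃ → k_eq = 17.49 N/m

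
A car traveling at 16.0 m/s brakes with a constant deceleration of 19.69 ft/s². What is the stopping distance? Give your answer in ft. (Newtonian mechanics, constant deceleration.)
d = v₀² / (2a) (with unit conversion) = 69.97 ft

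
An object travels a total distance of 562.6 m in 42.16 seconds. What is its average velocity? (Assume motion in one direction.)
v_avg = Δd / Δt = 562.6 / 42.16 = 13.34 m/s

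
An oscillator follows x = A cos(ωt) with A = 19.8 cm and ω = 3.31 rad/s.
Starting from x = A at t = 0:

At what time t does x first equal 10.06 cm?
cos(ωt) = x/A = 10.06/19.8 = 0.5081
ωt = arccos(0.5081) = 1.038 rad
t = 1.038/3.31 = 0.3135 s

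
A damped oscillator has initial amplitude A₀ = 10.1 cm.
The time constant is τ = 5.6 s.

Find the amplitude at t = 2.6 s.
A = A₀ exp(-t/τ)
A = A₀ exp(−t/τ) = 10.1×exp(−2.6/5.6) = 6.349 cm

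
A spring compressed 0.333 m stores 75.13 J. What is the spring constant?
PE = ½kx² → k = 2PE/x² = 2×75.13/0.333² = 1355.0 N/m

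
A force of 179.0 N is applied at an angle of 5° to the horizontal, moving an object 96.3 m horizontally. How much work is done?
W = Fd cosθ = 179.0×96.3×cos(5°) = 17172.0 J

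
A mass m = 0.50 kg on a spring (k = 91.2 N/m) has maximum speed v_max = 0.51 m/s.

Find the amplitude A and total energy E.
½mv²_max = ½kA² → A = v_max√(m/k) = 0.51×√(0.5/91.2) = 0.03776 m = 3.776 cm
E = ½mv²_max = ½×0.5×0.51² = 0.06502 J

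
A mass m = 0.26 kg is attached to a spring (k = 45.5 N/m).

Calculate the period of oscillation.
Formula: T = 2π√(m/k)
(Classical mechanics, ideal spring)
T = 2π√(m/k) = 2π√(0.26/45.5) = 0.475 s; f = 1/T = 2.105 Hz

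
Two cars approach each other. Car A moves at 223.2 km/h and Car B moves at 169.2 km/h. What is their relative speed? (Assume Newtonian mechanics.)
v_rel = v_A + v_B = 223.2 + 169.2 = 392.4 km/h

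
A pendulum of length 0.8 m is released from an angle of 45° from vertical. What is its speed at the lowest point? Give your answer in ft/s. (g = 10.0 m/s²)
h = L(1 − cosθ) = 0.8×(1 − cos45°) = 0.2343 m
v = √(2gh) = √(2×10.0×0.2343) = 2.165 m/s = 7.102 ft/s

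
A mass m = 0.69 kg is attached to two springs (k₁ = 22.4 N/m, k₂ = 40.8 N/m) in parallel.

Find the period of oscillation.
k_eq = k₁+k₂ = 63.2 N/m
T = 2π√(m/k_eq) = 2π√(0.69/63.2) = 0.6565 s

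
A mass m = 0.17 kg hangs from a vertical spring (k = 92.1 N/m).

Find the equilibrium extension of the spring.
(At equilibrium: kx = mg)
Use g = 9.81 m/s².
x_eq = mg/k = 0.17×9.81/92.1 = 0.01811 m = 1.811 cm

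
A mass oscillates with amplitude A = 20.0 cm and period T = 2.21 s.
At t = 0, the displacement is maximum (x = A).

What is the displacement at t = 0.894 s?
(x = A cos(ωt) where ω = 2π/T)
ω = 2π/T = 2π/2.21 = 2.843 rad/s
x = A cos(ωt) = 20.0×cos(2.843×0.894) = -16.51 cm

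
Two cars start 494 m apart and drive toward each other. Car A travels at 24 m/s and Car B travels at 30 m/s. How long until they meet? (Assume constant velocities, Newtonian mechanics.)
Combined speed: v_combined = 24 + 30 = 54 m/s
Time to meet: t = d/54 = 494/54 = 9.15 s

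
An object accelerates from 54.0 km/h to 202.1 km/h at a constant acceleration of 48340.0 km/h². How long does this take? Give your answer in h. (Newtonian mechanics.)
t = (v - v₀)/a (with unit conversion) = 0.003064 h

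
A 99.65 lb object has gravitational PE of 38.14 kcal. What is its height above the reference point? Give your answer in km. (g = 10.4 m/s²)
PE = mgh → h = PE/(mg) = 1.596e+05 J / (45.2 kg × 10.4 m/s²) = 339.5 m = 0.3395 km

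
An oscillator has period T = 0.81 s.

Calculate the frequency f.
f = 1/T = 1/0.81 = 1.235 Hz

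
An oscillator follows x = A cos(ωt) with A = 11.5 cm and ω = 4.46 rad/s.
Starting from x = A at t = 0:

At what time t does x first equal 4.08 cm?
cos(ωt) = x/A = 4.08/11.5 = 0.3548
ωt = arccos(0.3548) = 1.208 rad
t = 1.208/4.46 = 0.2709 s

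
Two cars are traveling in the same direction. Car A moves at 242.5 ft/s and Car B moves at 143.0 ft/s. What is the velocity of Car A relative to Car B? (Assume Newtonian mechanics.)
v_rel = v_A - v_B = 242.5 - 143.0 = 99.5 ft/s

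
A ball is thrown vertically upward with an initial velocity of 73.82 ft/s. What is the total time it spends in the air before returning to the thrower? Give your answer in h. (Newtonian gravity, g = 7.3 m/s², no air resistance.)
t_total = 2v₀/g (with unit conversion) = 0.001712 h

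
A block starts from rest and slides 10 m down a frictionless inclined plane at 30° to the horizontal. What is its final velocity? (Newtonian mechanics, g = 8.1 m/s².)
a = g sin(θ) = 8.1 × sin(30°) = 4.05 m/s²
v = √(2ad) = √(2 × 4.05 × 10) = 9.0 m/s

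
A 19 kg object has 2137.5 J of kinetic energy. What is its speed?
KE = ½mv² → v = √(2KE/m) = √(2×2137.5/19) = 15.0 m/s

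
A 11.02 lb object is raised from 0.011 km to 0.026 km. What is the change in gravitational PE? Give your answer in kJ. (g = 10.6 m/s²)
ΔPE = mg(h₂ − h₁) = 4.999 kg × 10.6 m/s² × (26 − 11) m = 794.8 J = 0.7948 kJ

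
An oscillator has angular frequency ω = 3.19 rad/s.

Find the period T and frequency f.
T = 2π/ω = 2π/3.19 = 1.97 s; f = ω/2π = 0.5077 Hz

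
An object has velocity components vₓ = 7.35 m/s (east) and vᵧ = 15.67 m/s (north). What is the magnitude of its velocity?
|v| = √(vₓ² + vᵧ²) = √(7.35² + 15.67²) = √(299.571) = 17.31 m/s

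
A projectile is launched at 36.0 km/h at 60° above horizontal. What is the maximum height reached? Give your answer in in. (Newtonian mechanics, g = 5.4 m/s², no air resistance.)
H = v₀²sin²(θ)/(2g) (with unit conversion) = 273.4 in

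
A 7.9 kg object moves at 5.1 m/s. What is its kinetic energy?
KE = ½mv² = ½×7.9×5.1² = 102.7395 J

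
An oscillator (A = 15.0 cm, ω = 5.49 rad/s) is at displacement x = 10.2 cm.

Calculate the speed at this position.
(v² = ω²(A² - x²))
v = ω√(A² − x²) = 5.49×√(0.15² − 0.102²) = 0.6038 m/s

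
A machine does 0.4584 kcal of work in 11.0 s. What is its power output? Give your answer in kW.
P = W/t = 1918 J / 11 s = 174.4 W = 0.1744 kW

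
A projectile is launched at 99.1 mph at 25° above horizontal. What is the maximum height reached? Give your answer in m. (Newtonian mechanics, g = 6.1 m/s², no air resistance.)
H = v₀²sin²(θ)/(2g) (with unit conversion) = 28.73 m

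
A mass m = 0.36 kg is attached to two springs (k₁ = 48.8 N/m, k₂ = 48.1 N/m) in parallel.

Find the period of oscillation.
k_eq = k₁+k₂ = 96.9 N/m
T = 2π√(m/k_eq) = 2π√(0.36/96.9) = 0.383 s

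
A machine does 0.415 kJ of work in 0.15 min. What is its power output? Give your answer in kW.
P = W/t = 415 J / 9 s = 46.11 W = 0.04611 kW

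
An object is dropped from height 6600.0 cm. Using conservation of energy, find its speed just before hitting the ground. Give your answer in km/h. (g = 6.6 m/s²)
mgh = ½mv² → v = √(2gh) = √(2×6.6×66) = 29.52 m/s = 106.3 km/h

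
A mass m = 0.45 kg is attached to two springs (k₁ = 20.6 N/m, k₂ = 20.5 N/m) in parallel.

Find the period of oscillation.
k_eq = k₁+k₂ = 41.1 N/m
T = 2π√(m/k_eq) = 2π√(0.45/41.1) = 0.6575 s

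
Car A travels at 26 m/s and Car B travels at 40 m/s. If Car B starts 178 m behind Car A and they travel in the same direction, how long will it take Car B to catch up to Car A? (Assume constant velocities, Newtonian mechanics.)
Relative speed: v_rel = 40 - 26 = 14 m/s
Time to catch: t = d₀/v_rel = 178/14 = 12.71 s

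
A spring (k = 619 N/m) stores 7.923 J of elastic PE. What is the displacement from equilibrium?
PE = ½kx² → x = √(2PE/k) = √(2×7.923/619) = 0.16 m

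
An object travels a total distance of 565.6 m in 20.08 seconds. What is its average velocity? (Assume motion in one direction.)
v_avg = Δd / Δt = 565.6 / 20.08 = 28.17 m/s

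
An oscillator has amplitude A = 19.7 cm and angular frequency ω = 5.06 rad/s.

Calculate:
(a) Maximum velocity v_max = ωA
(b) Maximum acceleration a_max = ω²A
v_max = ωA = 5.06×0.197 = 0.9968 m/s
a_max = ω²A = 5.06²×0.197 = 5.044 m/s²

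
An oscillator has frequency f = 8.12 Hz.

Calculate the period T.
T = 1/f = 1/8.12 = 0.1232 s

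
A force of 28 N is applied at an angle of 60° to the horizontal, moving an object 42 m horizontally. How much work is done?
W = Fd cosθ = 28×42×cos(60°) = 588.0 J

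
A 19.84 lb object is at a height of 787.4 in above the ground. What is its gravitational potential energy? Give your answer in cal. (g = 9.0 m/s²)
PE = mgh = 8.999 kg × 9.0 m/s² × 20 m = 1620 J = 387.2 cal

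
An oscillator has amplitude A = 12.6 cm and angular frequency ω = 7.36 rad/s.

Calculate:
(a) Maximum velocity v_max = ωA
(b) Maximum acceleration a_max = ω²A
v_max = ωA = 7.36×0.126 = 0.9274 m/s
a_max = ω²A = 7.36²×0.126 = 6.825 m/s²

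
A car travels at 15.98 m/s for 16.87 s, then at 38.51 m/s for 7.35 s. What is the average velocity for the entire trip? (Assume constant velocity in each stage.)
d₁ = v₁t₁ = 15.98 × 16.87 = 269.583 m
d₂ = v₂t₂ = 38.51 × 7.35 = 283.048 m
d_total = 552.63 m, t_total = 24.22 s
v_avg = d_total/t_total = 552.63/24.22 = 22.82 m/s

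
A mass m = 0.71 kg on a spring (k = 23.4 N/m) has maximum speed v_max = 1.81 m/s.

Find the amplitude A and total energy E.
½mv²_max = ½kA² → A = v_max√(m/k) = 1.81×√(0.71/23.4) = 0.3153 m = 31.53 cm
E = ½mv²_max = ½×0.71×1.81² = 1.163 J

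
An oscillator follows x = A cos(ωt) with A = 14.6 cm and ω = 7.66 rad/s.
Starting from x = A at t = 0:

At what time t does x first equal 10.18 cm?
cos(ωt) = x/A = 10.18/14.6 = 0.6973
ωt = arccos(0.6973) = 0.7992 rad
t = 0.7992/7.66 = 0.1043 s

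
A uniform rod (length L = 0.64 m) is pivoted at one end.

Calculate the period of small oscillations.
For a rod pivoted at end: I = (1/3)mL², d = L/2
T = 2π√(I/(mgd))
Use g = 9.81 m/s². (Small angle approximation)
I/m = (1/3)L² = 0.1365 m²; d = L/2 = 0.32 m
T = 2π√(I/(mgd)) = 2π√(0.1365/(9.81×0.32)) = 1.31 s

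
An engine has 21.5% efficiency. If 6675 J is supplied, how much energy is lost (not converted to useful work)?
W_out = η × W_in = 0.215×6675 = 1435.1 J
W_lost = W_in − W_out = 6675 − 1435.1 = 5239.9 J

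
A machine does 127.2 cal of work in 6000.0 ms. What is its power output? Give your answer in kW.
P = W/t = 532.2 J / 6 s = 88.7 W = 0.0887 kW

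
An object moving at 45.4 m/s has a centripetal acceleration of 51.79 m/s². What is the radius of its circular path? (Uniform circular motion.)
r = v²/a_c = 45.4²/51.79 = 39.8 m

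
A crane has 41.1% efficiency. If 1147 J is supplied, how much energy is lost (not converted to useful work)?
W_out = η × W_in = 0.411×1147 = 471.42 J
W_lost = W_in − W_out = 1147 − 471.42 = 675.58 J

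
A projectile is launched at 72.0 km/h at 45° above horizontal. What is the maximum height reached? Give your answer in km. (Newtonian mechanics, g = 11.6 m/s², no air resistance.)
H = v₀²sin²(θ)/(2g) (with unit conversion) = 0.008621 km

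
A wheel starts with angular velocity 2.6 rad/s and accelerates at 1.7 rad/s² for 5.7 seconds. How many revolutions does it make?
θ = ω₀t + ½αt² = 2.6×5.7 + ½×1.7×5.7² = 42.44 rad
Revolutions = θ/(2π) = 42.44/(2π) = 6.75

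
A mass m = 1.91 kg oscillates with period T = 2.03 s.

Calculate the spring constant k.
T = 2π√(m/k) → k = m(2π/T)² = 1.91×(2π/2.03)² = 18.3 N/m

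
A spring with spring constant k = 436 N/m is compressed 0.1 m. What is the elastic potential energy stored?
PE = ½kx² = ½×436×0.1² = 2.18 J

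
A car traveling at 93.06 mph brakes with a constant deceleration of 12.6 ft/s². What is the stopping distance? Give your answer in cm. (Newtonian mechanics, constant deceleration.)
d = v₀² / (2a) (with unit conversion) = 22530.0 cm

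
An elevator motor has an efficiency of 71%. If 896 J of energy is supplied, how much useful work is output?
W_out = η × W_in = 0.71 × 896 = 636.16 J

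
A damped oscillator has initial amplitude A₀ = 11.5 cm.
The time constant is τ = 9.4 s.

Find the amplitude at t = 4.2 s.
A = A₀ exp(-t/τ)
A = A₀ exp(−t/τ) = 11.5×exp(−4.2/9.4) = 7.356 cm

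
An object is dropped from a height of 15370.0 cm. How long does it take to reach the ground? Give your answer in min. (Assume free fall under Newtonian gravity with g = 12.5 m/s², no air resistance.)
t = √(2h/g) (with unit conversion) = 0.08265 min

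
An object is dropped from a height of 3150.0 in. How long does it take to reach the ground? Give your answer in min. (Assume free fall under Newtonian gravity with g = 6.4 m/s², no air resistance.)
t = √(2h/g) (with unit conversion) = 0.08334 min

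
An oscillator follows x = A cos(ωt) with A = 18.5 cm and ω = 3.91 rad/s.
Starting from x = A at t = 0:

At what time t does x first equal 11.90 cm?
cos(ωt) = x/A = 11.9/18.5 = 0.6432
ωt = arccos(0.6432) = 0.8721 rad
t = 0.8721/3.91 = 0.223 s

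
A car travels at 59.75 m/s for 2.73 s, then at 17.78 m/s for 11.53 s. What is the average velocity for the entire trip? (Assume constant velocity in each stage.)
d₁ = v₁t₁ = 59.75 × 2.73 = 163.118 m
d₂ = v₂t₂ = 17.78 × 11.53 = 205.003 m
d_total = 368.12 m, t_total = 14.26 s
v_avg = d_total/t_total = 368.12/14.26 = 25.81 m/s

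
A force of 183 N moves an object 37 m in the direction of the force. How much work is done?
W = Fd = 183×37 = 6771.0 J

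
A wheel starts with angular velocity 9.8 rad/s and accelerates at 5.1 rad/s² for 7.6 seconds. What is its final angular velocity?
ω = ω₀ + αt = 9.8 + 5.1 × 7.6 = 48.56 rad/s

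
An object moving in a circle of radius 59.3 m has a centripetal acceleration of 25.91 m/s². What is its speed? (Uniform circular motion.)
v = √(a_c × r) = √(25.91 × 59.3) = 39.2 m/s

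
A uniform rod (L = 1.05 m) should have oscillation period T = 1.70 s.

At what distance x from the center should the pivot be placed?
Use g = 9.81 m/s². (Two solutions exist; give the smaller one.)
T = 2π√((L²/12 + x²)/(gx)). Let c = T²g/(4π²) = 0.7181.
x² − cx + L²/12 = 0 → x = (c − √(c² − L²/3))/2 = 0.1666 m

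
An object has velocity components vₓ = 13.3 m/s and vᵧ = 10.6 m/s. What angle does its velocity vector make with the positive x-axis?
θ = arctan(vᵧ/vₓ) = arctan(10.6/13.3) = 38.55°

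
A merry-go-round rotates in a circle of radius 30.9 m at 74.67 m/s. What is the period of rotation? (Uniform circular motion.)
T = 2πr/v = 2π×30.9/74.67 = 2.6 s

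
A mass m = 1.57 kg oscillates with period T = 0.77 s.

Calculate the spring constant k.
T = 2π√(m/k) → k = m(2π/T)² = 1.57×(2π/0.77)² = 104.5 N/m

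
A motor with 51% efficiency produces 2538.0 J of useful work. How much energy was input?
W_in = W_out/η = 2538.0/0.51 = 4976.5 J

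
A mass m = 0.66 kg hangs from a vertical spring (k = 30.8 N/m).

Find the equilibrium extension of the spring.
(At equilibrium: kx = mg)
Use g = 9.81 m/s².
x_eq = mg/k = 0.66×9.81/30.8 = 0.2102 m = 21.02 cm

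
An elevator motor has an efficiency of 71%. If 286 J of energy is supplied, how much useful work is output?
W_out = η × W_in = 0.71 × 286 = 203.06 J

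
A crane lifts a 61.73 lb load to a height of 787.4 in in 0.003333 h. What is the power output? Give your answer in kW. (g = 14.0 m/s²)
W = mgh = 28×14.0×20 = 7840 J
P = W/t = 7840/12 = 653.4 W = 0.6534 kW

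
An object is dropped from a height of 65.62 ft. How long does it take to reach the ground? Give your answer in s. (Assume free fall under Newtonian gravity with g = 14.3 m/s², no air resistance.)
t = √(2h/g) (with unit conversion) = 1.673 s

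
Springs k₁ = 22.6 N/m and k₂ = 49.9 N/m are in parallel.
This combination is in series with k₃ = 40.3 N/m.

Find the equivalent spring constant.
k₁₂ = k₁ + k₂ = 72.5 N/m (parallel)
1/k_eq = 1/k₁₂ + 1/k₃ → k_eq = 25.9 N/m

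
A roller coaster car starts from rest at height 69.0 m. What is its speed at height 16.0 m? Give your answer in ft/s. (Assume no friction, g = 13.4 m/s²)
mgh₁ = ½mv₂² + mgh₂ → v₂ = √(2g(h₁−h₂)) = √(2×13.4×(69−16)) = 37.69 m/s = 123.6 ft/s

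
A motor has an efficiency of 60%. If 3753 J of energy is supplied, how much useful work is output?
W_out = η × W_in = 0.6 × 3753 = 2251.8 J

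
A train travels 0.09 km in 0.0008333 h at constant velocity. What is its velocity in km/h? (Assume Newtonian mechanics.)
v = d/t (with unit conversion) = 108.0 km/h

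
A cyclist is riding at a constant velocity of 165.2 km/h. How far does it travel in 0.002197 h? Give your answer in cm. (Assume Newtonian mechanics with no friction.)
d = vt (with unit conversion) = 36290.0 cm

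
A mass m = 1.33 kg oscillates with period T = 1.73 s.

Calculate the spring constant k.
T = 2π√(m/k) → k = m(2π/T)² = 1.33×(2π/1.73)² = 17.54 N/m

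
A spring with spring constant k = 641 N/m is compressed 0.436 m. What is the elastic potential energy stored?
PE = ½kx² = ½×641×0.436² = 60.93 J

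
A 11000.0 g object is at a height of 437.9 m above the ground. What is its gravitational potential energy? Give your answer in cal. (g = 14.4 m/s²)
PE = mgh = 11 kg × 14.4 m/s² × 437.9 m = 6.936e+04 J = 16580.0 cal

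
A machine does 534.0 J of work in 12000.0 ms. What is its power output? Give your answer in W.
P = W/t = 534 J / 12 s = 44.5 W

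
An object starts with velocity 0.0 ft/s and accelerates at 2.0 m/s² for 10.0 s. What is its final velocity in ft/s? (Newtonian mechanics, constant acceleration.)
v = v₀ + at (with unit conversion) = 65.62 ft/s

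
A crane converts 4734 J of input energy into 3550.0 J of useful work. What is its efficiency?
η = W_out/W_in = 3550.0/4734 = 0.7499 = 74.99%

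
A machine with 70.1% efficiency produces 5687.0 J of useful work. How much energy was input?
W_in = W_out/η = 5687.0/0.701 = 8112.7 J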